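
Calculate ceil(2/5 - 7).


-6


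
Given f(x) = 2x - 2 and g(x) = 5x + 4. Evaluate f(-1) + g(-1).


f(-1) = -4
g(-1) = -1
Sum = -5

-5


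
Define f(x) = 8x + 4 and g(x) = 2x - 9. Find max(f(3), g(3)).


f(3) = 28
g(3) = -3
max = 28

28


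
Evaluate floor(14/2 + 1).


14/2 = 7
7 + 1 = 8
floor(8) = 8

8


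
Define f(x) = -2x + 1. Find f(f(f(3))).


-21


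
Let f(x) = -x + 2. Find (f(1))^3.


f(1) = 1
(1)^3 = 1

1


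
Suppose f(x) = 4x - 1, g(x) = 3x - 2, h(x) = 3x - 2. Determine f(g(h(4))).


h(4) = 10
g(10) = 28
f(28) = 111

111


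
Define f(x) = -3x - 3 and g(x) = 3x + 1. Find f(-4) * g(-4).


-99


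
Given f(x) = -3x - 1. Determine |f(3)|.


10


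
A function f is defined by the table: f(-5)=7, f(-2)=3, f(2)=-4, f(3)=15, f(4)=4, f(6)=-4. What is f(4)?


Reading from the table at x = 4

4


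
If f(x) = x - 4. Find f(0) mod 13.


9


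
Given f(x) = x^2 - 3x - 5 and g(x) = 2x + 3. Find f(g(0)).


g(0) = 3
f(3) = 1*(3)^2 - 3*(3) - 5 = -5

-5


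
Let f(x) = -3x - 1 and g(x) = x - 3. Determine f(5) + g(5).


f(5) = -16
g(5) = 2
Sum = -14

-14


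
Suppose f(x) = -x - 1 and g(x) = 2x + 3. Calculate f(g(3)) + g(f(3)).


f(g(3)) = -10
g(f(3)) = -5
Sum = -15

-15


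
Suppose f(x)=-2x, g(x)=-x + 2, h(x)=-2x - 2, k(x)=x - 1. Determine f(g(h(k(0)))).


-4


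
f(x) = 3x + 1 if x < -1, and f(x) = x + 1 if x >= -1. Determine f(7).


7 satisfies x >= -1
f(7) = 8

8


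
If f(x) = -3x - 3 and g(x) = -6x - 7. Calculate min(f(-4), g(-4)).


f(-4) = 9
g(-4) = 17
min = 9

9


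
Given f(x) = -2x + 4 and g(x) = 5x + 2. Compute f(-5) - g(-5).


37


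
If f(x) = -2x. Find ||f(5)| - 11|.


1


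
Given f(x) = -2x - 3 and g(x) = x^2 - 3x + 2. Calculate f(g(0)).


g(0) = 2
f(2) = -7

-7


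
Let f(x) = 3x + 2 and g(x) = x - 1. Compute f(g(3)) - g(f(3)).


f(g(3)) = 8
g(f(3)) = 10
Difference = -2

-2


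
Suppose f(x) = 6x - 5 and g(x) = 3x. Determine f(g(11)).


g(11) = 33
f(33) = 193

193


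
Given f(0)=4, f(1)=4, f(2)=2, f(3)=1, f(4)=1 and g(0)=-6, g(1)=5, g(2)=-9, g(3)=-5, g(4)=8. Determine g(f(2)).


f(2) = 2
g(2) = -9

-9


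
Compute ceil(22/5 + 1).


22/5 = 4.4
4.4 + 1 = 5.4
ceil(5.4) = 6

6


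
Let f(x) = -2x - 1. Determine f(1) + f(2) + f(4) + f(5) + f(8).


f(1) = -3
f(2) = -5
f(4) = -9
f(5) = -11
f(8) = -17
Sum = -45

-45


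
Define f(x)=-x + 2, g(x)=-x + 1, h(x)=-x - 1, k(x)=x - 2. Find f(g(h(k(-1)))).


k(-1) = -3
h(-3) = 2
g(2) = -1
f(-1) = 3

3


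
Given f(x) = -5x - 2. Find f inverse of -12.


Solve -5x - 2 = -12
x = (-12 + 2) / (-5) = 2

2


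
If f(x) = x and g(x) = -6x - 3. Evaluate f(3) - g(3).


f(3) = 3
g(3) = -21
Difference = 24

24


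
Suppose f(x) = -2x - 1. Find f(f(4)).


f(4) = -9
f(-9) = 17

17


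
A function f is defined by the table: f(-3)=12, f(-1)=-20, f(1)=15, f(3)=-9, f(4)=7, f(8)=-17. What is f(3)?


-9


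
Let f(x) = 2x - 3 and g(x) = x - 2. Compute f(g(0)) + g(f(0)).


-12


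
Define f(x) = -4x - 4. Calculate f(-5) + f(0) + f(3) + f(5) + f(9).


f(-5) = 16
f(0) = -4
f(3) = -16
f(5) = -24
f(9) = -40
Sum = -68

-68


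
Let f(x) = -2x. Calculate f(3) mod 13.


f(3) = -6
-6 mod 13 = 7

7


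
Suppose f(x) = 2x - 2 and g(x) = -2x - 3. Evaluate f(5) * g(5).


-104


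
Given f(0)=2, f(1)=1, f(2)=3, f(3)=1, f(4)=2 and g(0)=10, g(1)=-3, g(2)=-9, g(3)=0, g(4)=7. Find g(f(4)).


f(4) = 2
g(2) = -9

-9


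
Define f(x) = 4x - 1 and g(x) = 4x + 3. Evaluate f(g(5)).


91


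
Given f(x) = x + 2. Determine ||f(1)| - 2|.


f(1) = 3
|3| = 3
|3 - 2| = 1

1


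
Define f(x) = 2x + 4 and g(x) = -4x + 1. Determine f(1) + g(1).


3


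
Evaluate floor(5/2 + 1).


3


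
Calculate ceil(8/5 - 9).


8/5 = 1.6
1.6 - 9 = -7.4
ceil(-7.4) = -7

-7


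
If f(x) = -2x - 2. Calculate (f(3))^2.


f(3) = -8
(-8)^2 = 64

64


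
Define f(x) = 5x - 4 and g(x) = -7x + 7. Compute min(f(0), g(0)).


f(0) = -4
g(0) = 7
min = -4

-4


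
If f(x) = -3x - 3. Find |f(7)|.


f(7) = -24
|-24| = 24

24


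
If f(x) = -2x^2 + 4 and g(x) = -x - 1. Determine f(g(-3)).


-4


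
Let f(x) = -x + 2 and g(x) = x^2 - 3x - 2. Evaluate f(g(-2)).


g(-2) = 8
f(8) = -6

-6


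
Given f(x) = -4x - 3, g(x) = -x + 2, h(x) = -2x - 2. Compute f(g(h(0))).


h(0) = -2
g(-2) = 4
f(4) = -19

-19


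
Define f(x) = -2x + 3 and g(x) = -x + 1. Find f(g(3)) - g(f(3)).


3


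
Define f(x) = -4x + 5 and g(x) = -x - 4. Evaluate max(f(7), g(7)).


f(7) = -23
g(7) = -11
max = -11

-11


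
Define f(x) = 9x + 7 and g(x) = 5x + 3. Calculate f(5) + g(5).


80


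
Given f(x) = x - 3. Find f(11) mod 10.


f(11) = 8
8 mod 10 = 8

8


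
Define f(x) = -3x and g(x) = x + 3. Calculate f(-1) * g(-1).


f(-1) = 3
g(-1) = 2
Product = 6

6


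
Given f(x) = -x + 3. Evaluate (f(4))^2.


1


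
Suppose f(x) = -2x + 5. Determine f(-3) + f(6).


f(-3) = 11
f(6) = -7
Sum = 4

4


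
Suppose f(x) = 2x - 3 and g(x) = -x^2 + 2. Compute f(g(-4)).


-31


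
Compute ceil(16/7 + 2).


5


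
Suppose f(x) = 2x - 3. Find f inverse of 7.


Solve 2x - 3 = 7
x = (7 + 3) / 2 = 5

5


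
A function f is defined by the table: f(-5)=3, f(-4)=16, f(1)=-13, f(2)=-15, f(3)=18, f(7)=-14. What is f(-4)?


Reading from the table at x = -4

16


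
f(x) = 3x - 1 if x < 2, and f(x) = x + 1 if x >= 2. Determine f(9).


9 satisfies x >= 2
f(9) = 10

10


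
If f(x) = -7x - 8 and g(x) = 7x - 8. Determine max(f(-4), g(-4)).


20


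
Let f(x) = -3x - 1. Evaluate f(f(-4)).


f(-4) = 11
f(11) = -34

-34


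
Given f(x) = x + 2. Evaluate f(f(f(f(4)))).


f(4) = 6
f(6) = 8
f(8) = 10
f(10) = 12

12


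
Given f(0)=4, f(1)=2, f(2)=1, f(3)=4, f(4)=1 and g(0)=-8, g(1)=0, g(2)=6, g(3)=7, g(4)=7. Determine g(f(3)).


7


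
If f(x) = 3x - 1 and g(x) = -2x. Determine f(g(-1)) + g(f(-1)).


f(g(-1)) = 5
g(f(-1)) = 8
Sum = 13

13


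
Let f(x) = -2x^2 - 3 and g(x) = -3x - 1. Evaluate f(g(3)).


-203


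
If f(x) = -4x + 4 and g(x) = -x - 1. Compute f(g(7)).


g(7) = -8
f(-8) = 36

36


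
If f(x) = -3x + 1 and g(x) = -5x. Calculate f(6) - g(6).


f(6) = -17
g(6) = -30
Difference = 13

13


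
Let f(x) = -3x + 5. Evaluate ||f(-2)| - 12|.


f(-2) = 11
|11| = 11
|11 - 12| = 1

1


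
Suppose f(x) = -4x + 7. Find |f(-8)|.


39


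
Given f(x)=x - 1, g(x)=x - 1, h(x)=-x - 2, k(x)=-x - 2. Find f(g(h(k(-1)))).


-3


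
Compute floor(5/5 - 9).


5/5 = 1
1 - 9 = -8
floor(-8) = -8

-8


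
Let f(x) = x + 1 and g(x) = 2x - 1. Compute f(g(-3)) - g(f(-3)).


-1


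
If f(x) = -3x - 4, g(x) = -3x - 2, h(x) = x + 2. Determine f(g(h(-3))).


h(-3) = -1
g(-1) = 1
f(1) = -7

-7


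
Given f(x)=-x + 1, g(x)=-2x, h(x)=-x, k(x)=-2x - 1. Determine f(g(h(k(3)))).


k(3) = -7
h(-7) = 7
g(7) = -14
f(-14) = 15

15


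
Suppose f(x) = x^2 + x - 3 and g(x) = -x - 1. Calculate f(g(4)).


g(4) = -5
f(-5) = 1*(-5)^2 + 1*(-5) - 3 = 17

17


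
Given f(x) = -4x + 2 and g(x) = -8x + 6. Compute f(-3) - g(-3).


f(-3) = 14
g(-3) = 30
Difference = -16

-16


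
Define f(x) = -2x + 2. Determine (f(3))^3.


-64


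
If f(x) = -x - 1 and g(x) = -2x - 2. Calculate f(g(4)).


g(4) = -10
f(-10) = 9

9


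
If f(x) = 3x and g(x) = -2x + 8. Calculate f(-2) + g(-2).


f(-2) = -6
g(-2) = 12
Sum = 6

6


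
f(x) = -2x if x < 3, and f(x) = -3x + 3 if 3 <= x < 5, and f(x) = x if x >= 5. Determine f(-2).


-2 satisfies x < 3
f(-2) = 4

4


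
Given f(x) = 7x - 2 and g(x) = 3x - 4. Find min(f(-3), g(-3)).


f(-3) = -23
g(-3) = -13
min = -23

-23


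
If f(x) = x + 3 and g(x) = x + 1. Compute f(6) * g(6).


f(6) = 9
g(6) = 7
Product = 63

63


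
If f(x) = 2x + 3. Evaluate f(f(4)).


f(4) = 11
f(11) = 25

25


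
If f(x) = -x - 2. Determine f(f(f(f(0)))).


f(0) = -2
f(-2) = 0
f(0) = -2
f(-2) = 0

0


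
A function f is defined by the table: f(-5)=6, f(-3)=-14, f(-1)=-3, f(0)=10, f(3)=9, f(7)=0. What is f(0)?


Reading from the table at x = 0

10


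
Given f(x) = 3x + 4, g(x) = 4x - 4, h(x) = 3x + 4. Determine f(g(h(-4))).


-104


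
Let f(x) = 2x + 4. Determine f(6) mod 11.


f(6) = 16
16 mod 11 = 5

5


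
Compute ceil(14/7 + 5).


14/7 = 2
2 + 5 = 7
ceil(7) = 7

7


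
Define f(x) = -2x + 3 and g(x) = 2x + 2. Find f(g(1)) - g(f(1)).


f(g(1)) = -5
g(f(1)) = 4
Difference = -9

-9


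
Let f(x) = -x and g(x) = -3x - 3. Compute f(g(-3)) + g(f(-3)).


f(g(-3)) = -6
g(f(-3)) = -12
Sum = -18

-18


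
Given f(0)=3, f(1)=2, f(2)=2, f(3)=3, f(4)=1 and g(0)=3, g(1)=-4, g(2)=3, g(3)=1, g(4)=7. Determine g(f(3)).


f(3) = 3
g(3) = 1

1


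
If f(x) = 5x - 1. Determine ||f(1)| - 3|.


1


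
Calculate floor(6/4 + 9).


10


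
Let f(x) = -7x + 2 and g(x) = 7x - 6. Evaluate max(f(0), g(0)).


f(0) = 2
g(0) = -6
max = 2

2


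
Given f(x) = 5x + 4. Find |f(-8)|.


f(-8) = -36
|-36| = 36

36


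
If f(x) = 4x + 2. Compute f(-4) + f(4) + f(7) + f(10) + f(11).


f(-4) = -14
f(4) = 18
f(7) = 30
f(10) = 42
f(11) = 46
Sum = 122

122


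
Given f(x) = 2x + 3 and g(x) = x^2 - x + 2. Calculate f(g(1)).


7


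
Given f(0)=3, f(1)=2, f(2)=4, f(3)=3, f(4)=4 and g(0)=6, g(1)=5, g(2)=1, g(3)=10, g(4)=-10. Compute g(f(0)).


f(0) = 3
g(3) = 10

10


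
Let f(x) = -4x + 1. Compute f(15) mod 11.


f(15) = -59
-59 mod 11 = 7

7


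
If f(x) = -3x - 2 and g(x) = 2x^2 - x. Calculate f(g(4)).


g(4) = 28
f(28) = -86

-86


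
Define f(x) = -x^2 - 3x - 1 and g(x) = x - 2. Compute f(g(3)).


g(3) = 1
f(1) = (-1)*(1)^2 - 3*(1) - 1 = -5

-5


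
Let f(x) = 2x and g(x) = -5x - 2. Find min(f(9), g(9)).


f(9) = 18
g(9) = -47
min = -47

-47


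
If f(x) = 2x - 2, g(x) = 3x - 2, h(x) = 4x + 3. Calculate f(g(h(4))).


h(4) = 19
g(19) = 55
f(55) = 108

108


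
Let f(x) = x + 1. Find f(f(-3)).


f(-3) = -2
f(-2) = -1

-1


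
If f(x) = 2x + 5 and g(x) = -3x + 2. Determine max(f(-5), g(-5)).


f(-5) = -5
g(-5) = 17
max = 17

17


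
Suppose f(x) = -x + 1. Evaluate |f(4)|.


f(4) = -3
|-3| = 3

3


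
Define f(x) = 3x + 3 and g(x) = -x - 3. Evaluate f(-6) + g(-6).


f(-6) = -15
g(-6) = 3
Sum = -12

-12


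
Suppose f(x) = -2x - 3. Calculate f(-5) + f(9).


f(-5) = 7
f(9) = -21
Sum = -14

-14


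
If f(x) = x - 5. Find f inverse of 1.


6


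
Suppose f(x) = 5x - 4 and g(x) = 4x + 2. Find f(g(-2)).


g(-2) = -6
f(-6) = -34

-34


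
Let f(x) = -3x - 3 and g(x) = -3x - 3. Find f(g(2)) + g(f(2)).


f(g(2)) = 24
g(f(2)) = 24
Sum = 48

48


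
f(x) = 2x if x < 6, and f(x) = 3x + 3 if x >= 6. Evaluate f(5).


5 satisfies x < 6
f(5) = 10

10


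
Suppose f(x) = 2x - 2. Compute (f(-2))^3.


f(-2) = -6
(-6)^3 = -216

-216


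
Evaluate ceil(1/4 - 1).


1/4 = 0.25
0.25 - 1 = -0.75
ceil(-0.75) = 0

0


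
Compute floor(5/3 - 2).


5/3 = 1.6667
1.6667 - 2 = -0.3333
floor(-0.3333) = -1

-1


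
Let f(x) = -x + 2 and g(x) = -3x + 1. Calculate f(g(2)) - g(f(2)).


f(g(2)) = 7
g(f(2)) = 1
Difference = 6

6


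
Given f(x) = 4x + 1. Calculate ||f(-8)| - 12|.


f(-8) = -31
|-31| = 31
|31 - 12| = 19

19


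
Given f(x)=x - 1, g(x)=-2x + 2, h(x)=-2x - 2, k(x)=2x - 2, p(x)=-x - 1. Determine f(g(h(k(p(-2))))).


p(-2) = 1
k(1) = 0
h(0) = -2
g(-2) = 6
f(6) = 5

5


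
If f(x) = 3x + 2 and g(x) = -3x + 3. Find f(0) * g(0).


f(0) = 2
g(0) = 3
Product = 6

6


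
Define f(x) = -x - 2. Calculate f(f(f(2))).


f(2) = -4
f(-4) = 2
f(2) = -4

-4


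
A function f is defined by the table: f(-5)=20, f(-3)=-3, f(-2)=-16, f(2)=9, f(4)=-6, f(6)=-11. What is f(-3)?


Reading from the table at x = -3

-3


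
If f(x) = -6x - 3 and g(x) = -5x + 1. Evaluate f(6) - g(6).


f(6) = -39
g(6) = -29
Difference = -10

-10


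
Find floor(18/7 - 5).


18/7 = 2.5714
2.5714 - 5 = -2.4286
floor(-2.4286) = -3

-3


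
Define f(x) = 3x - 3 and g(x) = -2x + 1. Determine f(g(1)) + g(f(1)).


f(g(1)) = -6
g(f(1)) = 1
Sum = -5

-5


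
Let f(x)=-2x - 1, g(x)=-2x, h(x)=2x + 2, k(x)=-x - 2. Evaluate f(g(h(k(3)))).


k(3) = -5
h(-5) = -8
g(-8) = 16
f(16) = -33

-33


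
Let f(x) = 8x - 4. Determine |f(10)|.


f(10) = 76
|76| = 76

76


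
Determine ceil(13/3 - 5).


13/3 = 4.3333
4.3333 - 5 = -0.6667
ceil(-0.6667) = 0

0


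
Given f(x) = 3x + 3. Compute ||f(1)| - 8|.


f(1) = 6
|6| = 6
|6 - 8| = 2

2


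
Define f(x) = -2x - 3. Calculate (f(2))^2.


f(2) = -7
(-7)^2 = 49

49


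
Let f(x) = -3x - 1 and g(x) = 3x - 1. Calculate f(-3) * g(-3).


f(-3) = 8
g(-3) = -10
Product = -80

-80


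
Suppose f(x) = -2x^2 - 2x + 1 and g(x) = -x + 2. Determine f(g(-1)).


g(-1) = 3
f(3) = (-2)*(3)^2 - 2*(3) + 1 = -23

-23


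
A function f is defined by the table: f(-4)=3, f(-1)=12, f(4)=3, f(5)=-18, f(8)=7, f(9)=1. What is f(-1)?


Reading from the table at x = -1

12


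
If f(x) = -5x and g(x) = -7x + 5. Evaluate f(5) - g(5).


f(5) = -25
g(5) = -30
Difference = 5

5


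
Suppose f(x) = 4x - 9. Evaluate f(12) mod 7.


f(12) = 39
39 mod 7 = 4

4


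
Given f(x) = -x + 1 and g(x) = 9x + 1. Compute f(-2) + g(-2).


f(-2) = 3
g(-2) = -17
Sum = -14

-14


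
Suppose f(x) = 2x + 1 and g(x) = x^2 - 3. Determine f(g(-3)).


g(-3) = 6
f(6) = 13

13


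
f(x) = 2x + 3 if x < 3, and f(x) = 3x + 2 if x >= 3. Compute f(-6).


-6 satisfies x < 3
f(-6) = -9

-9


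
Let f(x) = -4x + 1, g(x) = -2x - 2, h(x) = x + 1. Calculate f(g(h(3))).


h(3) = 4
g(4) = -10
f(-10) = 41

41


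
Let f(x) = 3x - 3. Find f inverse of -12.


Solve 3x - 3 = -12
x = (-12 + 3) / 3 = -3

-3


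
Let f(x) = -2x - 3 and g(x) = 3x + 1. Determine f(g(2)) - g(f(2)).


f(g(2)) = -17
g(f(2)) = -20
Difference = 3

3


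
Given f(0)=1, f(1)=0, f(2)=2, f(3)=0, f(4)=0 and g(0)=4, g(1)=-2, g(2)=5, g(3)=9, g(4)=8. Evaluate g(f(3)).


f(3) = 0
g(0) = 4

4


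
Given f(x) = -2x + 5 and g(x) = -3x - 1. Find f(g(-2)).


-5


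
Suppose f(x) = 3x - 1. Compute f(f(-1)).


f(-1) = -4
f(-4) = -13

-13


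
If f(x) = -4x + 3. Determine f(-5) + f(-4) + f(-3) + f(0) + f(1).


59


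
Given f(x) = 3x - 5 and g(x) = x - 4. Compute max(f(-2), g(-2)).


f(-2) = -11
g(-2) = -6
max = -6

-6


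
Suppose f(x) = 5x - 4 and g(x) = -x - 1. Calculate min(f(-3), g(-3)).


f(-3) = -19
g(-3) = 2
min = -19

-19


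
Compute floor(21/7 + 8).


21/7 = 3
3 + 8 = 11
floor(11) = 11

11


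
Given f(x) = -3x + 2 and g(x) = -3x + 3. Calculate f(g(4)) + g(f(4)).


62


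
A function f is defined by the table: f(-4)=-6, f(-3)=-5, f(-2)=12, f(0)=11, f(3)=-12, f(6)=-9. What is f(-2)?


Reading from the table at x = -2

12


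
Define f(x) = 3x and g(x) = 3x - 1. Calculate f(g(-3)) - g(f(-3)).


f(g(-3)) = -30
g(f(-3)) = -28
Difference = -2

-2


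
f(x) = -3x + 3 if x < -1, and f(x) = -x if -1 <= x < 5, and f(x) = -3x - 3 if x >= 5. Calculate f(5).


5 satisfies x >= 5
f(5) = -18

-18


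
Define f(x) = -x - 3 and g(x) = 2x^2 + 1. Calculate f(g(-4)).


g(-4) = 33
f(33) = -36

-36


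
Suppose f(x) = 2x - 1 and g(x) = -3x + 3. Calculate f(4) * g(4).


f(4) = 7
g(4) = -9
Product = -63

-63


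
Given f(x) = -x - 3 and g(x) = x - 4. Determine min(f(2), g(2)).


f(2) = -5
g(2) = -2
min = -5

-5


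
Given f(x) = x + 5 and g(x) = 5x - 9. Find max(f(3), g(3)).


f(3) = 8
g(3) = 6
max = 8

8


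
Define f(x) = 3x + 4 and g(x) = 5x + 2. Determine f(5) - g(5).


f(5) = 19
g(5) = 27
Difference = -8

-8


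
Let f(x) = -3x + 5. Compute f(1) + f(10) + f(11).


f(1) = 2
f(10) = -25
f(11) = -28
Sum = -51

-51


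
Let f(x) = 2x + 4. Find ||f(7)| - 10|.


f(7) = 18
|18| = 18
|18 - 10| = 8

8


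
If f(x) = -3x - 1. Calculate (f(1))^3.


f(1) = -4
(-4)^3 = -64

-64


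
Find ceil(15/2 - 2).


15/2 = 7.5
7.5 - 2 = 5.5
ceil(5.5) = 6

6


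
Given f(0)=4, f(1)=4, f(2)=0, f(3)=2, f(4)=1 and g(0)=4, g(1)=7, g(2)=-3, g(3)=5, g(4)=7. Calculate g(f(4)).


f(4) = 1
g(1) = 7

7


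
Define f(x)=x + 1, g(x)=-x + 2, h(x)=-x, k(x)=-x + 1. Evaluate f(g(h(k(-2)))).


k(-2) = 3
h(3) = -3
g(-3) = 5
f(5) = 6

6


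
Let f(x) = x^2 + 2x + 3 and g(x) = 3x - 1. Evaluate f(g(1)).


g(1) = 2
f(2) = 1*(2)^2 + 2*(2) + 3 = 11

11


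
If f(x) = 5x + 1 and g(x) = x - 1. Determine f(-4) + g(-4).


f(-4) = -19
g(-4) = -5
Sum = -24

-24


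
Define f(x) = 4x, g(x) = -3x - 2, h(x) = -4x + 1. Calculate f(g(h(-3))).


h(-3) = 13
g(13) = -41
f(-41) = -164

-164


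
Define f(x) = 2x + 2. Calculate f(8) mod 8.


2


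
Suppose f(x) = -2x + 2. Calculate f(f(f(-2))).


f(-2) = 6
f(6) = -10
f(-10) = 22

22


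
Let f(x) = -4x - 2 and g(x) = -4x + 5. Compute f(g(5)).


g(5) = -15
f(-15) = 58

58


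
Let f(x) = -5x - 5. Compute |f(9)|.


f(9) = -50
|-50| = 50

50


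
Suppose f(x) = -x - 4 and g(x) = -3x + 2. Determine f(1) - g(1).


f(1) = -5
g(1) = -1
Difference = -4

-4


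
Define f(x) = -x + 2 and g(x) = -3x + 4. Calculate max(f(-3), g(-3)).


f(-3) = 5
g(-3) = 13
max = 13

13


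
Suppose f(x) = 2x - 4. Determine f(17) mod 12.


f(17) = 30
30 mod 12 = 6

6


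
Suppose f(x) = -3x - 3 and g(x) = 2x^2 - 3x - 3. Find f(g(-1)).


-9


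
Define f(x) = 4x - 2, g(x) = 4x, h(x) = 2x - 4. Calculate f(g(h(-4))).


h(-4) = -12
g(-12) = -48
f(-48) = -194

-194


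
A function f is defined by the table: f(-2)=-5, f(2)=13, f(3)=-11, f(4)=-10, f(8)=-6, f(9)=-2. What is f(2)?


Reading from the table at x = 2

13


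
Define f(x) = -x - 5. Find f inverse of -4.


Solve -x - 5 = -4
x = (-4 + 5) / (-1) = -1

-1


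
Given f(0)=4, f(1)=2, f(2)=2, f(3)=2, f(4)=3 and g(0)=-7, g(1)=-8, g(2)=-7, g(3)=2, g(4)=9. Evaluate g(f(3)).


f(3) = 2
g(2) = -7

-7


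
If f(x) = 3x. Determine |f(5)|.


f(5) = 15
|15| = 15

15


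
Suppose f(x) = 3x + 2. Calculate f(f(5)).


f(5) = 17
f(17) = 53

53


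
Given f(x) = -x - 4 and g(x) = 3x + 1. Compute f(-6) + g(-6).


f(-6) = 2
g(-6) = -17
Sum = -15

-15


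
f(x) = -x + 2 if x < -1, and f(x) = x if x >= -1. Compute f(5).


5


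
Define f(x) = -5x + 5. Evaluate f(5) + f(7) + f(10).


f(5) = -20
f(7) = -30
f(10) = -45
Sum = -95

-95


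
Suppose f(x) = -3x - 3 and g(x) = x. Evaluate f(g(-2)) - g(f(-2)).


0


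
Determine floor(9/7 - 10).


9/7 = 1.2857
1.2857 - 10 = -8.7143
floor(-8.7143) = -9

-9


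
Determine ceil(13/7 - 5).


13/7 = 1.8571
1.8571 - 5 = -3.1429
ceil(-3.1429) = -3

-3


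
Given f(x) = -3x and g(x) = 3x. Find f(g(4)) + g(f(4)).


f(g(4)) = -36
g(f(4)) = -36
Sum = -72

-72


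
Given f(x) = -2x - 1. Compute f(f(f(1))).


-11


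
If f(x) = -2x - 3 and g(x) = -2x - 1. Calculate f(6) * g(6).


f(6) = -15
g(6) = -13
Product = 195

195


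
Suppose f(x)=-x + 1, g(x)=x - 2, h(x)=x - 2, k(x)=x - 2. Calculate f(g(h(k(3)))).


k(3) = 1
h(1) = -1
g(-1) = -3
f(-3) = 4

4


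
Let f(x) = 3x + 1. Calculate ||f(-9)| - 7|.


19


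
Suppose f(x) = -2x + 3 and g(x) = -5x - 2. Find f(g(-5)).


-43


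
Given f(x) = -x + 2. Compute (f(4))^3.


f(4) = -2
(-2)^3 = -8

-8


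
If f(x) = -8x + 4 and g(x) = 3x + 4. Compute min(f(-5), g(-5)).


f(-5) = 44
g(-5) = -11
min = -11

-11


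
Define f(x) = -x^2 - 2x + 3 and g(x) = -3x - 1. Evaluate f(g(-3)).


-77


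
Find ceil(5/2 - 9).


5/2 = 2.5
2.5 - 9 = -6.5
ceil(-6.5) = -6

-6


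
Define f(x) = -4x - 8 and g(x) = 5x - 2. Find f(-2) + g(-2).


f(-2) = 0
g(-2) = -12
Sum = -12

-12


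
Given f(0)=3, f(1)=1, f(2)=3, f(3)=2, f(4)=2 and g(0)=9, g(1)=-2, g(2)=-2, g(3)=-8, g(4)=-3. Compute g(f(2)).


f(2) = 3
g(3) = -8

-8


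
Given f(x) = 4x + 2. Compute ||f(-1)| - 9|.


f(-1) = -2
|-2| = 2
|2 - 9| = 7

7


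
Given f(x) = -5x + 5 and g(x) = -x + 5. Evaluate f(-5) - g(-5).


f(-5) = 30
g(-5) = 10
Difference = 20

20


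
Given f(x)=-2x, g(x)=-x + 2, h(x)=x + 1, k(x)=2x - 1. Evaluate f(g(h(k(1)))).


k(1) = 1
h(1) = 2
g(2) = 0
f(0) = 0

0


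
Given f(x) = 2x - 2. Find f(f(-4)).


-22


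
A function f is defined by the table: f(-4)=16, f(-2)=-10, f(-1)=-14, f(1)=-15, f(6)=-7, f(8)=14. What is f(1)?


Reading from the table at x = 1

-15


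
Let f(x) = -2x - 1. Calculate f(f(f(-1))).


f(-1) = 1
f(1) = -3
f(-3) = 5

5


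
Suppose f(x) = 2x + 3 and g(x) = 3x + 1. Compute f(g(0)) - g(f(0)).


f(g(0)) = 5
g(f(0)) = 10
Difference = -5

-5


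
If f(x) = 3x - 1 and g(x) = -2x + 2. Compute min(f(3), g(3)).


f(3) = 8
g(3) = -4
min = -4

-4


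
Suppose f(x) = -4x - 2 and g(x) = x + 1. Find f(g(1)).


g(1) = 2
f(2) = -10

-10


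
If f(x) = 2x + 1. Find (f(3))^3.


f(3) = 7
(7)^3 = 343

343


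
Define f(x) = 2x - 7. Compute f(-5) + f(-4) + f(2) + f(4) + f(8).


f(-5) = -17
f(-4) = -15
f(2) = -3
f(4) = 1
f(8) = 9
Sum = -25

-25


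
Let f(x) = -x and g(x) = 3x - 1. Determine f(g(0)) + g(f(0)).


f(g(0)) = 1
g(f(0)) = -1
Sum = 0

0


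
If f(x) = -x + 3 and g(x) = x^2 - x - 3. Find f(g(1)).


g(1) = -3
f(-3) = 6

6


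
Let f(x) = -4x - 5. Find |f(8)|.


37


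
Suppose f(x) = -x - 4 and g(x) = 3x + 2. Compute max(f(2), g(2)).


8


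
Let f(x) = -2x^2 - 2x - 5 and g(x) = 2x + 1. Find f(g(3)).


g(3) = 7
f(7) = (-2)*(7)^2 - 2*(7) - 5 = -117

-117


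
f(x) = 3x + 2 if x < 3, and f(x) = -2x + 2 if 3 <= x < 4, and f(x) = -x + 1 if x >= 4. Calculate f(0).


0 satisfies x < 3
f(0) = 2

2


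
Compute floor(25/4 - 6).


25/4 = 6.25
6.25 - 6 = 0.25
floor(0.25) = 0

0


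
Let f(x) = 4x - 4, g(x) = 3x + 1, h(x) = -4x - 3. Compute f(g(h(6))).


h(6) = -27
g(-27) = -80
f(-80) = -324

-324


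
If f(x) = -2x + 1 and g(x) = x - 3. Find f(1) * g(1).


f(1) = -1
g(1) = -2
Product = 2

2


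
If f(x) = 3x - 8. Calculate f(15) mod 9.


f(15) = 37
37 mod 9 = 1

1


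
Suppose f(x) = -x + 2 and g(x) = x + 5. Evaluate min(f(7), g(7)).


f(7) = -5
g(7) = 12
min = -5

-5


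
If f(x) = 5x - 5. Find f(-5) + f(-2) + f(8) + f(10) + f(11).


f(-5) = -30
f(-2) = -15
f(8) = 35
f(10) = 45
f(11) = 50
Sum = 85

85


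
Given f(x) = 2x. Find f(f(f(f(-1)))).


f(-1) = -2
f(-2) = -4
f(-4) = -8
f(-8) = -16

-16


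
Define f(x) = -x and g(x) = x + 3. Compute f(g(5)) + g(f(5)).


f(g(5)) = -8
g(f(5)) = -2
Sum = -10

-10


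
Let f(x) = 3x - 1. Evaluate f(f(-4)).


f(-4) = -13
f(-13) = -40

-40


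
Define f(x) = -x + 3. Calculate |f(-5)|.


8


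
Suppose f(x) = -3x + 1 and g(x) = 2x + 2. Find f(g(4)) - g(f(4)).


f(g(4)) = -29
g(f(4)) = -20
Difference = -9

-9


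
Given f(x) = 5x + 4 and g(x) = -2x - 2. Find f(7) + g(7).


f(7) = 39
g(7) = -16
Sum = 23

23


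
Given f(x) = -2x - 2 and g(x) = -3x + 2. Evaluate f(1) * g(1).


4


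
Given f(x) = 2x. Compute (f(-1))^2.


f(-1) = -2
(-2)^2 = 4

4


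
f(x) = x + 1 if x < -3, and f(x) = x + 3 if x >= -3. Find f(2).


5


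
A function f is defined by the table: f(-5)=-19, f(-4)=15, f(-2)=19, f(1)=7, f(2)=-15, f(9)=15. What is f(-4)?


Reading from the table at x = -4

15


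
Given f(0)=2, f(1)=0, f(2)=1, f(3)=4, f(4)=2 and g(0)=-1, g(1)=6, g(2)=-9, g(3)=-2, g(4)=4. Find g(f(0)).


f(0) = 2
g(2) = -9

-9


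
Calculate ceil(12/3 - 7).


-3


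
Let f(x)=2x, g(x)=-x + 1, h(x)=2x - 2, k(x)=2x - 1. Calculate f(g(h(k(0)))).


k(0) = -1
h(-1) = -4
g(-4) = 5
f(5) = 10

10


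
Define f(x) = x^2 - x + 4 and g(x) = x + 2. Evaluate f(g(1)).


g(1) = 3
f(3) = 1*(3)^2 - 1*(3) + 4 = 10

10


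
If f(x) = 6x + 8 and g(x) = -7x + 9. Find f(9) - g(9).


f(9) = 62
g(9) = -54
Difference = 116

116


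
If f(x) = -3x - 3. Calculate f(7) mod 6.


f(7) = -24
-24 mod 6 = 0

0


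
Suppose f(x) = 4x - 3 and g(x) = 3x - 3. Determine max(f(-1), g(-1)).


f(-1) = -7
g(-1) = -6
max = -6

-6


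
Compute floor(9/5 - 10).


9/5 = 1.8
1.8 - 10 = -8.2
floor(-8.2) = -9

-9


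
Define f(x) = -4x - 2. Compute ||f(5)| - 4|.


f(5) = -22
|-22| = 22
|22 - 4| = 18

18


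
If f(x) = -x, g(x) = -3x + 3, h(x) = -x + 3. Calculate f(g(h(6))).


h(6) = -3
g(-3) = 12
f(12) = -12

-12


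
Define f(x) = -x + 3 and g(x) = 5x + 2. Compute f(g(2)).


g(2) = 12
f(12) = -9

-9


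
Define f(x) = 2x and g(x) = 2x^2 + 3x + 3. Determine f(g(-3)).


g(-3) = 12
f(12) = 24

24


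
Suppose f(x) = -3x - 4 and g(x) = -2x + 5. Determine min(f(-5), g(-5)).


f(-5) = 11
g(-5) = 15
min = 11

11


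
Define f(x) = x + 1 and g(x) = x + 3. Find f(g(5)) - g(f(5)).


f(g(5)) = 9
g(f(5)) = 9
Difference = 0

0


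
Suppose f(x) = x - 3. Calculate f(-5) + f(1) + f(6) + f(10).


f(-5) = -8
f(1) = -2
f(6) = 3
f(10) = 7
Sum = 0

0


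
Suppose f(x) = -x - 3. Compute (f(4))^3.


f(4) = -7
(-7)^3 = -343

-343


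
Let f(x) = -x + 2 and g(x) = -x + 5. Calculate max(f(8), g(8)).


f(8) = -6
g(8) = -3
max = -3

-3


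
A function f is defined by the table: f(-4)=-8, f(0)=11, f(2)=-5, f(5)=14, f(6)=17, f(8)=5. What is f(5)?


Reading from the table at x = 5

14


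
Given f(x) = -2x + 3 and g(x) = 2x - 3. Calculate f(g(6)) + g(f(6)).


f(g(6)) = -15
g(f(6)) = -21
Sum = -36

-36


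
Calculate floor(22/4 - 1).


22/4 = 5.5
5.5 - 1 = 4.5
floor(4.5) = 4

4


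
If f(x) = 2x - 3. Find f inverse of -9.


Solve 2x - 3 = -9
x = (-9 + 3) / 2 = -3

-3


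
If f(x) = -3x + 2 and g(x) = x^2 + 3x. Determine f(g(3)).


-52


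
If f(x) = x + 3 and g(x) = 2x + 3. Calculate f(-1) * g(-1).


2


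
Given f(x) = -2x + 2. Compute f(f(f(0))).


f(0) = 2
f(2) = -2
f(-2) = 6

6


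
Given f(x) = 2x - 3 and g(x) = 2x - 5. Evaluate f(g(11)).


g(11) = 17
f(17) = 31

31


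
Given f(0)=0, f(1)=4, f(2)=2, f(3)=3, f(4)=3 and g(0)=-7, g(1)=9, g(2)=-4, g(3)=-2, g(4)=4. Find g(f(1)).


f(1) = 4
g(4) = 4

4


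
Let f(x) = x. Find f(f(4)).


f(4) = 4
f(4) = 4

4


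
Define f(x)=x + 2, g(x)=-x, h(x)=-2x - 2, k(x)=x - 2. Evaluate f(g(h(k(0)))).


k(0) = -2
h(-2) = 2
g(2) = -2
f(-2) = 0

0


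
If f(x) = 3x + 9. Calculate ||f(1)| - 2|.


f(1) = 12
|12| = 12
|12 - 2| = 10

10


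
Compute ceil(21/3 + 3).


21/3 = 7
7 + 3 = 10
ceil(10) = 10

10


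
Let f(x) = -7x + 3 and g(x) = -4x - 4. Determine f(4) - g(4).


f(4) = -25
g(4) = -20
Difference = -5

-5


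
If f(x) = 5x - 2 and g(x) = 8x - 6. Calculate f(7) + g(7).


83


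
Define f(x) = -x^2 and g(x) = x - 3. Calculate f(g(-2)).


g(-2) = -5
f(-5) = (-1)*(-5)^2 = -25

-25


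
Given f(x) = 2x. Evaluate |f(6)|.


12


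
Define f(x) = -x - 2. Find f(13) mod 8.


f(13) = -15
-15 mod 8 = 1

1


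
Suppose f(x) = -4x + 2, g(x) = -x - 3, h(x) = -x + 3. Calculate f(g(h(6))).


h(6) = -3
g(-3) = 0
f(0) = 2

2


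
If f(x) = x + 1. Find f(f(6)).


f(6) = 7
f(7) = 8

8


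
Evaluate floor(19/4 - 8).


-4


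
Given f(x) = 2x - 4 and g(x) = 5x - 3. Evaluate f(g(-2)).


g(-2) = -13
f(-13) = -30

-30


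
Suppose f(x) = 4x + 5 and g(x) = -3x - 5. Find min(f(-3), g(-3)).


f(-3) = -7
g(-3) = 4
min = -7

-7


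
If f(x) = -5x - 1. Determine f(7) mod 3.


0


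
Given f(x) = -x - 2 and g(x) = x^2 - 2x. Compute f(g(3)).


g(3) = 3
f(3) = -5

-5


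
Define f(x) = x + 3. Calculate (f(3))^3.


f(3) = 6
(6)^3 = 216

216


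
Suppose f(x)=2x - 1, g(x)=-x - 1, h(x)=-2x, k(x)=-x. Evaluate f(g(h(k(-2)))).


k(-2) = 2
h(2) = -4
g(-4) = 3
f(3) = 5

5


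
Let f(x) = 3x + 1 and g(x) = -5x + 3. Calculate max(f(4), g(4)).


f(4) = 13
g(4) = -17
max = 13

13


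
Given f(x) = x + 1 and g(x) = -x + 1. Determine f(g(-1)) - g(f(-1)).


f(g(-1)) = 3
g(f(-1)) = 1
Difference = 2

2


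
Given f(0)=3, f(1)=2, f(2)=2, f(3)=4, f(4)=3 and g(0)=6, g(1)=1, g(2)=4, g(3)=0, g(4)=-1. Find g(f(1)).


f(1) = 2
g(2) = 4

4


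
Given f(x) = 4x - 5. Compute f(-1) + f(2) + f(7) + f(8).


f(-1) = -9
f(2) = 3
f(7) = 23
f(8) = 27
Sum = 44

44


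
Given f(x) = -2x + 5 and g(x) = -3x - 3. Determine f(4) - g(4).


f(4) = -3
g(4) = -15
Difference = 12

12


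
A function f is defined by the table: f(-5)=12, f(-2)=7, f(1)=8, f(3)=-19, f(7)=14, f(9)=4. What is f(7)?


Reading from the table at x = 7

14


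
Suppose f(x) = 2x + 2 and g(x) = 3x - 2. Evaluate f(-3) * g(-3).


f(-3) = -4
g(-3) = -11
Product = 44

44


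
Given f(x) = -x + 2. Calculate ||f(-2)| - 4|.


f(-2) = 4
|4| = 4
|4 - 4| = 0

0


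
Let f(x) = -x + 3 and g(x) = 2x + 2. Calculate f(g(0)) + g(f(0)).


f(g(0)) = 1
g(f(0)) = 8
Sum = 9

9


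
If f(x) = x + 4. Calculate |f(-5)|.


f(-5) = -1
|-1| = 1

1


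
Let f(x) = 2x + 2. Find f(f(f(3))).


f(3) = 8
f(8) = 18
f(18) = 38

38


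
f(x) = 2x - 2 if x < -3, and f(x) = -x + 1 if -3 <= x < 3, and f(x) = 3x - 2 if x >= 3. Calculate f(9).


9 satisfies x >= 3
f(9) = 25

25


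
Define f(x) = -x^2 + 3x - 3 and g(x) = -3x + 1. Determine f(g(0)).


-1


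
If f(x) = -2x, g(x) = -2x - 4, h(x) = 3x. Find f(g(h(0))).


h(0) = 0
g(0) = -4
f(-4) = 8

8


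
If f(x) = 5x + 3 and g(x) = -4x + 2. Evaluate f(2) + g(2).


7


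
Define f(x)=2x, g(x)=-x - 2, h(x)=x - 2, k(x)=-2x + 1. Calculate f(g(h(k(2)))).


k(2) = -3
h(-3) = -5
g(-5) = 3
f(3) = 6

6


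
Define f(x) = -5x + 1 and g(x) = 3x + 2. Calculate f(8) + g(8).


f(8) = -39
g(8) = 26
Sum = -13

-13


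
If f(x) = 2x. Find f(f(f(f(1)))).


f(1) = 2
f(2) = 4
f(4) = 8
f(8) = 16

16


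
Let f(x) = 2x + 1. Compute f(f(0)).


3


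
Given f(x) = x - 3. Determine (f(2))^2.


f(2) = -1
(-1)^2 = 1

1


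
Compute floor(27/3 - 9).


0


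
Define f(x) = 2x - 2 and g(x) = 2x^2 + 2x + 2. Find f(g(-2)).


g(-2) = 6
f(6) = 10

10


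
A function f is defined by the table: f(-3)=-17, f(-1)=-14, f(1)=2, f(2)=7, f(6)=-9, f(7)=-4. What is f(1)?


Reading from the table at x = 1

2


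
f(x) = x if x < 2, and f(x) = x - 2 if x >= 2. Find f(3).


3 satisfies x >= 2
f(3) = 1

1


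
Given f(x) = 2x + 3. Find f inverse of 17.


Solve 2x + 3 = 17
x = (17 - 3) / 2 = 7

7


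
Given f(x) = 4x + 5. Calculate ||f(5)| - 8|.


f(5) = 25
|25| = 25
|25 - 8| = 17

17


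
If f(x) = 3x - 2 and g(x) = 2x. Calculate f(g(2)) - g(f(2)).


f(g(2)) = 10
g(f(2)) = 8
Difference = 2

2


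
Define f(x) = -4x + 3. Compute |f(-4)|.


19


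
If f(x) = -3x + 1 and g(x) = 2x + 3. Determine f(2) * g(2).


f(2) = -5
g(2) = 7
Product = -35

-35


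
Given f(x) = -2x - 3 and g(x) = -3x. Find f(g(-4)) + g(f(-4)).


f(g(-4)) = -27
g(f(-4)) = -15
Sum = -42

-42


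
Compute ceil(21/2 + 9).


20


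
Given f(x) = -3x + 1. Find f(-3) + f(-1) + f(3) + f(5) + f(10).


f(-3) = 10
f(-1) = 4
f(3) = -8
f(5) = -14
f(10) = -29
Sum = -37

-37


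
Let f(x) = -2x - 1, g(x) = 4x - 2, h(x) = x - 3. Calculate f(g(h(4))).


h(4) = 1
g(1) = 2
f(2) = -5

-5


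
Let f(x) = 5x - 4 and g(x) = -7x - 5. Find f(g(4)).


-169


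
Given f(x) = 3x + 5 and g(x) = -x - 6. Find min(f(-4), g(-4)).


f(-4) = -7
g(-4) = -2
min = -7

-7


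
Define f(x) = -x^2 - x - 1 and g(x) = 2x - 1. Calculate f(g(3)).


-31


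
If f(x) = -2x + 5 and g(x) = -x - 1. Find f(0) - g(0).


6


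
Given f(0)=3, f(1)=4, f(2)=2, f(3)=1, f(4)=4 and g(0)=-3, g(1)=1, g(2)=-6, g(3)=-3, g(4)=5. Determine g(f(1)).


f(1) = 4
g(4) = 5

5


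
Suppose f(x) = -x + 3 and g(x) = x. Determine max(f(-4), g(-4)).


f(-4) = 7
g(-4) = -4
max = 7

7


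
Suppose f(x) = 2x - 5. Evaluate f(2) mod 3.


2


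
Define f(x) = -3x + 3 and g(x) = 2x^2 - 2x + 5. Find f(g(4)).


g(4) = 29
f(29) = -84

-84


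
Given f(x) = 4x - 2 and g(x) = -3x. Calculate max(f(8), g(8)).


30


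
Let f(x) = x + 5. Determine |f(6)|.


f(6) = 11
|11| = 11

11


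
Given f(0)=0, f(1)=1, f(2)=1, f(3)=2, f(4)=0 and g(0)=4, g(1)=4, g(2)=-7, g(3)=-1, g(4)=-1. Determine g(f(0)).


f(0) = 0
g(0) = 4

4


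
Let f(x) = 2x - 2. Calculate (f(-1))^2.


f(-1) = -4
(-4)^2 = 16

16


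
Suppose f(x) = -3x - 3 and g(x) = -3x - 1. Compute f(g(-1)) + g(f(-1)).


f(g(-1)) = -9
g(f(-1)) = -1
Sum = -10

-10


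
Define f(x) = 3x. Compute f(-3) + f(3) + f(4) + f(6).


f(-3) = -9
f(3) = 9
f(4) = 12
f(6) = 18
Sum = 30

30


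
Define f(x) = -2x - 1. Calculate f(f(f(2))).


f(2) = -5
f(-5) = 9
f(9) = -19

-19


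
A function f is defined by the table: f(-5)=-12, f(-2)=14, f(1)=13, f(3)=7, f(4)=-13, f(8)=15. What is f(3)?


Reading from the table at x = 3

7


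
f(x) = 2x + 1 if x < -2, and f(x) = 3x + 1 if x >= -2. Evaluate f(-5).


-5 satisfies x < -2
f(-5) = -9

-9


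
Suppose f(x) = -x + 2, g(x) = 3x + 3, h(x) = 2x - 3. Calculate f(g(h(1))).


h(1) = -1
g(-1) = 0
f(0) = 2

2


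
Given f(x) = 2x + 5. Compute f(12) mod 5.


4


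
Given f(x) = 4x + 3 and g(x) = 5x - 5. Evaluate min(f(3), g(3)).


f(3) = 15
g(3) = 10
min = 10

10


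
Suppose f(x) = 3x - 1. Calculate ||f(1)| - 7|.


f(1) = 2
|2| = 2
|2 - 7| = 5

5


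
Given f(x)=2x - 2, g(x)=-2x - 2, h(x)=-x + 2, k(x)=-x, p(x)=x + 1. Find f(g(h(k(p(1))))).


p(1) = 2
k(2) = -2
h(-2) = 4
g(4) = -10
f(-10) = -22

-22


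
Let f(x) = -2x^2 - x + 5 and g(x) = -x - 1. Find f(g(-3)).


g(-3) = 2
f(2) = (-2)*(2)^2 - 1*(2) + 5 = -5

-5


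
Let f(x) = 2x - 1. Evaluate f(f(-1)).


-7


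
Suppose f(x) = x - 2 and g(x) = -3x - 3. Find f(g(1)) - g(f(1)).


f(g(1)) = -8
g(f(1)) = 0
Difference = -8

-8


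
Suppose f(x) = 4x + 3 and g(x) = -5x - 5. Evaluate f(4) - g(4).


44


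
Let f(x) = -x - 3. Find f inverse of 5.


-8


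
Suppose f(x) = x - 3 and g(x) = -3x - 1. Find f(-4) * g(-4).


f(-4) = -7
g(-4) = 11
Product = -77

-77


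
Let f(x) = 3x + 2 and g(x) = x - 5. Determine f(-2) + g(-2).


f(-2) = -4
g(-2) = -7
Sum = -11

-11


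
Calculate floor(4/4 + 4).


4/4 = 1
1 + 4 = 5
floor(5) = 5

5


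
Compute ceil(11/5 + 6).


11/5 = 2.2
2.2 + 6 = 8.2
ceil(8.2) = 9

9


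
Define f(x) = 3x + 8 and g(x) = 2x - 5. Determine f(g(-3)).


-25


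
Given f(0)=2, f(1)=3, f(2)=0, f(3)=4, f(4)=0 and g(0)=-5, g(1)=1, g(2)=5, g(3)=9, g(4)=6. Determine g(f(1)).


f(1) = 3
g(3) = 9

9


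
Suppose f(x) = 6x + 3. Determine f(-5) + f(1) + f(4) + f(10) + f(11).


f(-5) = -27
f(1) = 9
f(4) = 27
f(10) = 63
f(11) = 69
Sum = 141

141


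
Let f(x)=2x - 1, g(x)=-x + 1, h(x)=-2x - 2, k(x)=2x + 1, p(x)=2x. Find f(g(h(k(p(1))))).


p(1) = 2
k(2) = 5
h(5) = -12
g(-12) = 13
f(13) = 25

25


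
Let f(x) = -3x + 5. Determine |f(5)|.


10


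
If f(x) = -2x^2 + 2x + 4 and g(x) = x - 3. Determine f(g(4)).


g(4) = 1
f(1) = (-2)*(1)^2 + 2*(1) + 4 = 4

4


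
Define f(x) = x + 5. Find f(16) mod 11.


f(16) = 21
21 mod 11 = 10

10


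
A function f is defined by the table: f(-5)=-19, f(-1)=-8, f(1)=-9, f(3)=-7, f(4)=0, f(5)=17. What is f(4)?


Reading from the table at x = 4

0


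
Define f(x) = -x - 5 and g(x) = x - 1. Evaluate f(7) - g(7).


-18


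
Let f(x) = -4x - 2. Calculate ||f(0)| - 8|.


f(0) = -2
|-2| = 2
|2 - 8| = 6

6


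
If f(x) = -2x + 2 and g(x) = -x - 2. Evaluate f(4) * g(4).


f(4) = -6
g(4) = -6
Product = 36

36


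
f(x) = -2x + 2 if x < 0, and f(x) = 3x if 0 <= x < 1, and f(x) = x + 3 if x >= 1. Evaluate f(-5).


-5 satisfies x < 0
f(-5) = 12

12


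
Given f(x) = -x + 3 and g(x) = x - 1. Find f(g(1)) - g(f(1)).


f(g(1)) = 3
g(f(1)) = 1
Difference = 2

2


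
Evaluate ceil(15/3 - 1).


15/3 = 5
5 - 1 = 4
ceil(4) = 4

4


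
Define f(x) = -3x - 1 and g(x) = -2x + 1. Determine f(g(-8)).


-52


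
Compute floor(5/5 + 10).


11


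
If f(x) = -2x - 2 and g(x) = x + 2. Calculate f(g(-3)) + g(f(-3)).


f(g(-3)) = 0
g(f(-3)) = 6
Sum = 6

6


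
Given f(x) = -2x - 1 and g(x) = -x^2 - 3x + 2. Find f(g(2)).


g(2) = -8
f(-8) = 15

15


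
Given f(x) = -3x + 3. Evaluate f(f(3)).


f(3) = -6
f(-6) = 21

21


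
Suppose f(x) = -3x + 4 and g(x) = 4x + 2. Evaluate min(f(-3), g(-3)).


f(-3) = 13
g(-3) = -10
min = -10

-10


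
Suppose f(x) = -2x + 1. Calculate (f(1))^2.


1


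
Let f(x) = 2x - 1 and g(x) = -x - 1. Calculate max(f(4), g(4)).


f(4) = 7
g(4) = -5
max = 7

7


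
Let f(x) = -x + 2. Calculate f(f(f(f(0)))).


f(0) = 2
f(2) = 0
f(0) = 2
f(2) = 0

0


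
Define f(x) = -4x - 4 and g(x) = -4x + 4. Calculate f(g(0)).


g(0) = 4
f(4) = -20

-20


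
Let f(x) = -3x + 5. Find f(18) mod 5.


f(18) = -49
-49 mod 5 = 1

1


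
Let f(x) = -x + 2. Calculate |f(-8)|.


10


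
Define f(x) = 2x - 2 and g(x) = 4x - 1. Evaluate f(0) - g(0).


f(0) = -2
g(0) = -1
Difference = -1

-1


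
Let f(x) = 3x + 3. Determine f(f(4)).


f(4) = 15
f(15) = 48

48


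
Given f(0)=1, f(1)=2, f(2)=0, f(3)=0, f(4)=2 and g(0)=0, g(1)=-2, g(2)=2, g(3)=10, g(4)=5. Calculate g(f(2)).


0


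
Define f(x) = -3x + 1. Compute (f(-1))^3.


f(-1) = 4
(4)^3 = 64

64


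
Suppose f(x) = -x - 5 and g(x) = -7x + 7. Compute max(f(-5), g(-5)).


f(-5) = 0
g(-5) = 42
max = 42

42


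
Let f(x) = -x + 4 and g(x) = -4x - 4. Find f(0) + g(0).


f(0) = 4
g(0) = -4
Sum = 0

0


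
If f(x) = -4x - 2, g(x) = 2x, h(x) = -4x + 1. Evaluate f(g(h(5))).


h(5) = -19
g(-19) = -38
f(-38) = 150

150


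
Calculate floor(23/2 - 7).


23/2 = 11.5
11.5 - 7 = 4.5
floor(4.5) = 4

4


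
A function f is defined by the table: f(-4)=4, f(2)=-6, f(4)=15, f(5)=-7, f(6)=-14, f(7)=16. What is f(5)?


Reading from the table at x = 5

-7


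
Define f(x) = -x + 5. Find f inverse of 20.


Solve -x + 5 = 20
x = (20 - 5) / (-1) = -15

-15


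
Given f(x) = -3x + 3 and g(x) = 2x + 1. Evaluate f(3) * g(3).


f(3) = -6
g(3) = 7
Product = -42

-42


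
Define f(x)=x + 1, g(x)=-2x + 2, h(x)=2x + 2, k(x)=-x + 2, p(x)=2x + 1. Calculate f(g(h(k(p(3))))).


p(3) = 7
k(7) = -5
h(-5) = -8
g(-8) = 18
f(18) = 19

19


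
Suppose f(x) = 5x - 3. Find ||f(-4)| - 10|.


f(-4) = -23
|-23| = 23
|23 - 10| = 13

13


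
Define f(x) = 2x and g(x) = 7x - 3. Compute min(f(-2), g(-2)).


f(-2) = -4
g(-2) = -17
min = -17

-17


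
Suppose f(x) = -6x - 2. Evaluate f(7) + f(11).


f(7) = -44
f(11) = -68
Sum = -112

-112
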